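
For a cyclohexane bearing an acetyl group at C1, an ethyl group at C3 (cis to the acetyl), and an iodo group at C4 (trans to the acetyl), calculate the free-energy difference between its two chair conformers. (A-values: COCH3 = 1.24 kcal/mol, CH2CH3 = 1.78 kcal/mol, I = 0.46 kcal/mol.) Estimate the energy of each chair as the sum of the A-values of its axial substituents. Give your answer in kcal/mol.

3.48 kcal/mol

Chair I (acetyl axial, ethyl axial, iodo axial): E = 3.48 kcal/mol.
Chair II (acetyl equatorial, ethyl equatorial, iodo equatorial): E = 0.00 kcal/mol.
ΔE = 3.48 − 0.00 = 3.48 kcal/mol; chair II is more stable.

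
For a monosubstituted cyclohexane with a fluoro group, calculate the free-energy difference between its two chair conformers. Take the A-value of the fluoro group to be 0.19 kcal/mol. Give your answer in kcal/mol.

A monosubstituted cyclohexane has one chair with the fluoro group axial (E = A = 0.19 kcal/mol) and one with it equatorial (E = 0).
ΔE = 0.19 − 0 = 0.19 kcal/mol.

0.19 kcal/mol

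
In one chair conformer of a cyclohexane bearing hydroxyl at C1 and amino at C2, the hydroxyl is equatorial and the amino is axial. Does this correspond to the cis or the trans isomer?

cis

C1 and C2 have opposite parity, so their axial bonds point in opposite directions.
With opposite-parity carbons, two substituents on the same face are one axial and one equatorial; opposite faces give both axial or both equatorial.
Here the groups are equatorial/axial → same face → cis.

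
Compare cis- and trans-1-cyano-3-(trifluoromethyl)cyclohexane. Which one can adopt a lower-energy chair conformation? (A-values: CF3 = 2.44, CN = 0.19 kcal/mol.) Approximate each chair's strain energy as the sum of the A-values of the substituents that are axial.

At 1,3 positions (parity same): cis → (e,e or a,a); trans → (a,e or e,a).
Best chair for cis: E = 0.00 kcal/mol; best chair for trans: E = 0.19 kcal/mol.
The cis isomer is lower by 0.19 kcal/mol.

cis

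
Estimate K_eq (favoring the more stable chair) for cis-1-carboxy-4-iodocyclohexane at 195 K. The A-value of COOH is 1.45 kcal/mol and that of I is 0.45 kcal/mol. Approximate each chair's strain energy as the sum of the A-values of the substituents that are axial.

K ≈ 13.2

C1 and C4 have opposite parity, so for the cis isomer the two substituents are one axial and one equatorial in each chair.
Chair I (carboxyl axial, iodo equatorial): E = 1.45 kcal/mol; chair II (carboxyl equatorial, iodo axial): E = 0.45 kcal/mol.
ΔG = 1.00 kcal/mol between the two chairs.
K = exp(ΔG/RT) with R = 1.987×10⁻³ kcal mol⁻¹ K⁻¹ and T = 195 K gives K ≈ 13.2.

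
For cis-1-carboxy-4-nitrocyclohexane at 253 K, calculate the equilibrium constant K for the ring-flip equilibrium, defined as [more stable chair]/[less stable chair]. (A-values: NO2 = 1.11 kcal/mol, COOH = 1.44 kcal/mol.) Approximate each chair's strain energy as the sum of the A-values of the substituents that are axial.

C1 and C4 have opposite parity, so for the cis isomer the two substituents are one axial and one equatorial in each chair.
Chair I (nitro axial, carboxyl equatorial): E = 1.11 kcal/mol; chair II (nitro equatorial, carboxyl axial): E = 1.44 kcal/mol.
ΔG = 0.33 kcal/mol between the two chairs.
K = exp(ΔG/RT) with R = 1.987×10⁻³ kcal mol⁻¹ K⁻¹ and T = 253 K gives K ≈ 1.93.

K ≈ 1.93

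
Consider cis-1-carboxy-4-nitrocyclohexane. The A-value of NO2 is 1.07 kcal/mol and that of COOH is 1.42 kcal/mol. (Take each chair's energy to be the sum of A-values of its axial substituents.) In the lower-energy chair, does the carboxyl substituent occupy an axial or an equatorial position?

equatorial

C1 and C4 have opposite parity, so for the cis isomer the two substituents are one axial and one equatorial in each chair.
Chair I (nitro axial, carboxyl equatorial): E = 1.07 kcal/mol.
Chair II (nitro equatorial, carboxyl axial): E = 1.42 kcal/mol.
Chair I is the more stable (lower-energy) conformer, and in that chair the carboxyl group is equatorial.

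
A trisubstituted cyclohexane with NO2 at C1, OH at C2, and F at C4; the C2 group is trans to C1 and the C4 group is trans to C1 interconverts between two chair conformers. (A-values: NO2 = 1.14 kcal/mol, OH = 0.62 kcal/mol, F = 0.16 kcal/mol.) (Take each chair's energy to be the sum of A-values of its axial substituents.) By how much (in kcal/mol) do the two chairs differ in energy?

1.92 kcal/mol

Chair I (nitro axial, hydroxyl axial, fluoro axial): E = 1.92 kcal/mol.
Chair II (nitro equatorial, hydroxyl equatorial, fluoro equatorial): E = 0.00 kcal/mol.
ΔE = 1.92 − 0.00 = 1.92 kcal/mol; chair II is more stable.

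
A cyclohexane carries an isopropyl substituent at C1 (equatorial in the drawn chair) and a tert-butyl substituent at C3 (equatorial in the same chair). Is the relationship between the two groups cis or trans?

C1 and C3 have the same parity, so their axial bonds point in the same direction.
With same-parity carbons, two substituents on the same face are both axial or both equatorial; opposite faces give one of each.
Here the groups are equatorial/equatorial → same face → cis.

cis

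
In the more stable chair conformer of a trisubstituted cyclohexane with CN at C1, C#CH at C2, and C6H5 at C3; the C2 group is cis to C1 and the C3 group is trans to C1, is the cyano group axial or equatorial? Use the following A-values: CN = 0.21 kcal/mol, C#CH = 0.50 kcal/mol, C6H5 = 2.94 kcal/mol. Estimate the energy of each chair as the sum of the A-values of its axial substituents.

Chair I (cyano axial, ethynyl equatorial, phenyl equatorial): E = 0.21 kcal/mol.
Chair II (cyano equatorial, ethynyl axial, phenyl axial): E = 3.44 kcal/mol.
Chair I is the more stable (lower-energy) conformer, and in that chair the cyano group is axial.

axial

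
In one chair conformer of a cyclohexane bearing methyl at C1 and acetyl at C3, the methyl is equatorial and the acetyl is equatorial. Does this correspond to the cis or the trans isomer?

cis

C1 and C3 have the same parity, so their axial bonds point in the same direction.
With same-parity carbons, two substituents on the same face are both axial or both equatorial; opposite faces give one of each.
Here the groups are equatorial/equatorial → same face → cis.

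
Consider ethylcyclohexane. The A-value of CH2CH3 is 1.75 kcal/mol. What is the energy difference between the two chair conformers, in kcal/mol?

A monosubstituted cyclohexane has one chair with the ethyl group axial (E = A = 1.75 kcal/mol) and one with it equatorial (E = 0).
ΔE = 1.75 − 0 = 1.75 kcal/mol.

1.75 kcal/mol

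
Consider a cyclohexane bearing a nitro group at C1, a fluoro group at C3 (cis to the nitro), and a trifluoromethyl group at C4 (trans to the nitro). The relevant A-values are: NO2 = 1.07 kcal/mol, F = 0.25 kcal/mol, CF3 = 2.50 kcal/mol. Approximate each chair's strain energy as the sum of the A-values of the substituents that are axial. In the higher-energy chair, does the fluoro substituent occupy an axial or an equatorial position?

Chair I (nitro axial, fluoro axial, trifluoromethyl axial): E = 3.82 kcal/mol.
Chair II (nitro equatorial, fluoro equatorial, trifluoromethyl equatorial): E = 0.00 kcal/mol.
Chair I is the less stable (higher-energy) conformer, and in that chair the fluoro group is axial.

axial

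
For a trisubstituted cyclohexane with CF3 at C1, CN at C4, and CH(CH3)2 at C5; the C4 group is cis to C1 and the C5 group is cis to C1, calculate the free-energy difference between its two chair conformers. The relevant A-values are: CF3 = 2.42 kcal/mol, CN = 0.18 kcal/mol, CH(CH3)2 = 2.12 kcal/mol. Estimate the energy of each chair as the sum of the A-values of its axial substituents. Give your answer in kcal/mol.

Chair I (trifluoromethyl axial, cyano equatorial, isopropyl axial): E = 4.54 kcal/mol.
Chair II (trifluoromethyl equatorial, cyano axial, isopropyl equatorial): E = 0.18 kcal/mol.
ΔE = 4.54 − 0.18 = 4.36 kcal/mol; chair II is more stable.

4.36 kcal/mol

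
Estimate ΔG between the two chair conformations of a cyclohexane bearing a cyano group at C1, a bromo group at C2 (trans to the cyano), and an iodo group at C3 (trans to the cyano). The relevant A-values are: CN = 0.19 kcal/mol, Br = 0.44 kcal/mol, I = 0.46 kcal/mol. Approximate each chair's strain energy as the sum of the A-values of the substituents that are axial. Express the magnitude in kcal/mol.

0.17 kcal/mol

Chair I (cyano axial, bromo axial, iodo equatorial): E = 0.63 kcal/mol.
Chair II (cyano equatorial, bromo equatorial, iodo axial): E = 0.46 kcal/mol.
ΔE = 0.63 − 0.46 = 0.17 kcal/mol; chair II is more stable.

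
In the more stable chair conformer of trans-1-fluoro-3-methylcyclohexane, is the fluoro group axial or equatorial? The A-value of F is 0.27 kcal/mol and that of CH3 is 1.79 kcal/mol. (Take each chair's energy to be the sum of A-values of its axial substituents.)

C1 and C3 have the same parity, so for the trans isomer the two substituents are one axial and one equatorial in each chair.
Chair I (fluoro axial, methyl equatorial): E = 0.27 kcal/mol.
Chair II (fluoro equatorial, methyl axial): E = 1.79 kcal/mol.
Chair I is the more stable (lower-energy) conformer, and in that chair the fluoro group is axial.

axial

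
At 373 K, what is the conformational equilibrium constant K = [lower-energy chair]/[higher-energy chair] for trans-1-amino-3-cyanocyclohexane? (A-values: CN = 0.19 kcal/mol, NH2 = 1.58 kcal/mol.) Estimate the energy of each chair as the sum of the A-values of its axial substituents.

C1 and C3 have the same parity, so for the trans isomer the two substituents are one axial and one equatorial in each chair.
Chair I (cyano axial, amino equatorial): E = 0.19 kcal/mol; chair II (cyano equatorial, amino axial): E = 1.58 kcal/mol.
ΔG = 1.39 kcal/mol between the two chairs.
K = exp(ΔG/RT) with R = 1.987×10⁻³ kcal mol⁻¹ K⁻¹ and T = 373 K gives K ≈ 6.52.

K ≈ 6.52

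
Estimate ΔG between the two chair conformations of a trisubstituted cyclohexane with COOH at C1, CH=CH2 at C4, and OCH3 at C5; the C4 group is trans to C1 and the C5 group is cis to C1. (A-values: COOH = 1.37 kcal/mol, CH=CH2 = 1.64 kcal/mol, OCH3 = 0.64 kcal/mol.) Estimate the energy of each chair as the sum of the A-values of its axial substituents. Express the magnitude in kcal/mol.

Chair I (carboxyl axial, vinyl axial, methoxy axial): E = 3.65 kcal/mol.
Chair II (carboxyl equatorial, vinyl equatorial, methoxy equatorial): E = 0.00 kcal/mol.
ΔE = 3.65 − 0.00 = 3.65 kcal/mol; chair II is more stable.

3.65 kcal/mol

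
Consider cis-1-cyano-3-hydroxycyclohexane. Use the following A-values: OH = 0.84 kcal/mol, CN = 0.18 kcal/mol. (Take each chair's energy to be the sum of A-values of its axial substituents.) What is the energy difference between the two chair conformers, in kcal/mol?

1.02 kcal/mol

C1 and C3 have the same parity, so for the cis isomer the two substituents are e,e in one chair and a,a in the other.
Chair I (hydroxyl axial, cyano axial): E = 1.02 kcal/mol.
Chair II (hydroxyl equatorial, cyano equatorial): E = 0.00 kcal/mol.
ΔE = 1.02 − 0.00 = 1.02 kcal/mol; chair II is more stable.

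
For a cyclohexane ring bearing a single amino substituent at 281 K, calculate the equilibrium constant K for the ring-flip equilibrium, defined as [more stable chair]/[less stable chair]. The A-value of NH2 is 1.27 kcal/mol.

K ≈ 9.72

One chair has the amino group axial (E = 1.27 kcal/mol) and the other has it equatorial (E = 0).
ΔG = 1.27 kcal/mol between the two chairs.
K = exp(ΔG/RT) with R = 1.987×10⁻³ kcal mol⁻¹ K⁻¹ and T = 281 K gives K ≈ 9.72.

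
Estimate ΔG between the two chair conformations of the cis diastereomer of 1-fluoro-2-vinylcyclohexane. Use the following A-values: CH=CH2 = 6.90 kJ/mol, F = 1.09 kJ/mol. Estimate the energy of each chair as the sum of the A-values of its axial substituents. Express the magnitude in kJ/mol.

C1 and C2 have opposite parity, so for the cis isomer the two substituents are one axial and one equatorial in each chair.
Chair I (vinyl axial, fluoro equatorial): E = 6.90 kJ/mol.
Chair II (vinyl equatorial, fluoro axial): E = 1.09 kJ/mol.
ΔE = 6.90 − 1.09 = 5.81 kJ/mol; chair II is more stable.

5.81 kJ/mol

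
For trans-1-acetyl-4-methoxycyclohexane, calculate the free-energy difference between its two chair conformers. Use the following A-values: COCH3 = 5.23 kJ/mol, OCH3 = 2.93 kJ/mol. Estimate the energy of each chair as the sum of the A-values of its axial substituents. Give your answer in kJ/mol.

C1 and C4 have opposite parity, so for the trans isomer the two substituents are e,e in one chair and a,a in the other.
Chair I (acetyl axial, methoxy axial): E = 8.16 kJ/mol.
Chair II (acetyl equatorial, methoxy equatorial): E = 0.00 kJ/mol.
ΔE = 8.16 − 0.00 = 8.16 kJ/mol; chair II is more stable.

8.16 kJ/mol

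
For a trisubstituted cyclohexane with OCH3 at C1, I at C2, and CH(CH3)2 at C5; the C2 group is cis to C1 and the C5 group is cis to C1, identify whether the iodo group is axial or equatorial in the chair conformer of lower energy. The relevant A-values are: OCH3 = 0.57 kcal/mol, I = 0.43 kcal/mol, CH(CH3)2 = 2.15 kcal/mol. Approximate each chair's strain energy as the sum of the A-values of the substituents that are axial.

Chair I (methoxy axial, iodo equatorial, isopropyl axial): E = 2.72 kcal/mol.
Chair II (methoxy equatorial, iodo axial, isopropyl equatorial): E = 0.43 kcal/mol.
Chair II is the more stable (lower-energy) conformer, and in that chair the iodo group is axial.

axial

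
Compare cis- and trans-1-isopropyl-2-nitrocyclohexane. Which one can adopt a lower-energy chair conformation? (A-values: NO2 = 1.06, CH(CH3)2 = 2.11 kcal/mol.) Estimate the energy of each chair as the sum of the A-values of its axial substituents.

trans

At 1,2 positions (parity opposite): cis → (a,e or e,a); trans → (e,e or a,a).
Best chair for cis: E = 1.06 kcal/mol; best chair for trans: E = 0.00 kcal/mol.
The trans isomer is lower by 1.06 kcal/mol.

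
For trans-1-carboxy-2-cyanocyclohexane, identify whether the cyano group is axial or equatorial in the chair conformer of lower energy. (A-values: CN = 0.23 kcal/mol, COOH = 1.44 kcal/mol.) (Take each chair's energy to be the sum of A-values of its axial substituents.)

C1 and C2 have opposite parity, so for the trans isomer the two substituents are e,e in one chair and a,a in the other.
Chair I (cyano axial, carboxyl axial): E = 1.67 kcal/mol.
Chair II (cyano equatorial, carboxyl equatorial): E = 0.00 kcal/mol.
Chair II is the more stable (lower-energy) conformer, and in that chair the cyano group is equatorial.

equatorial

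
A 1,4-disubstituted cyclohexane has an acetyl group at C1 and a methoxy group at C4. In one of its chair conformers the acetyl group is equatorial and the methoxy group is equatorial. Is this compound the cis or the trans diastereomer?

trans

C1 and C4 have opposite parity, so their axial bonds point in opposite directions.
With opposite-parity carbons, two substituents on the same face are one axial and one equatorial; opposite faces give both axial or both equatorial.
Here the groups are equatorial/equatorial → opposite face → trans.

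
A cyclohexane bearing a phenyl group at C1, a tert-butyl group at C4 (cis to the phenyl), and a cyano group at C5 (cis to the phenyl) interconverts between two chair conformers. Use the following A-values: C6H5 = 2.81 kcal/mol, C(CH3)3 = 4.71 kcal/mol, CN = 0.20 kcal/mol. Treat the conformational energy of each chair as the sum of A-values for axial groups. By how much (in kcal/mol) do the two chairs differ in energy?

Chair I (phenyl axial, tert-butyl equatorial, cyano axial): E = 3.01 kcal/mol.
Chair II (phenyl equatorial, tert-butyl axial, cyano equatorial): E = 4.71 kcal/mol.
ΔE = 4.71 − 3.01 = 1.70 kcal/mol; chair I is more stable.

1.70 kcal/mol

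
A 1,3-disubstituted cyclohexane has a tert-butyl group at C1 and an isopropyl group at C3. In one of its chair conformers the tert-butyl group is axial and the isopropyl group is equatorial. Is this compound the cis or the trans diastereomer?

trans

C1 and C3 have the same parity, so their axial bonds point in the same direction.
With same-parity carbons, two substituents on the same face are both axial or both equatorial; opposite faces give one of each.
Here the groups are axial/equatorial → opposite face → trans.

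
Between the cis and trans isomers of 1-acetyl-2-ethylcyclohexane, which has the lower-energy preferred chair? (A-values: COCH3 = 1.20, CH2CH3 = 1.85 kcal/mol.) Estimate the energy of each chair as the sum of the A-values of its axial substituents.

trans

At 1,2 positions (parity opposite): cis → (a,e or e,a); trans → (e,e or a,a).
Best chair for cis: E = 1.20 kcal/mol; best chair for trans: E = 0.00 kcal/mol.
The trans isomer is lower by 1.20 kcal/mol.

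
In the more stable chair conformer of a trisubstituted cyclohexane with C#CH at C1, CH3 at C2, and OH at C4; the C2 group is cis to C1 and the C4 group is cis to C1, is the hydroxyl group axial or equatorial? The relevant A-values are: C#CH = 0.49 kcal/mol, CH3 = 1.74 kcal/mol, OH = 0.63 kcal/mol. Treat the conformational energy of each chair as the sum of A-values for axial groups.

Chair I (ethynyl axial, methyl equatorial, hydroxyl equatorial): E = 0.49 kcal/mol.
Chair II (ethynyl equatorial, methyl axial, hydroxyl axial): E = 2.37 kcal/mol.
Chair I is the more stable (lower-energy) conformer, and in that chair the hydroxyl group is equatorial.

equatorial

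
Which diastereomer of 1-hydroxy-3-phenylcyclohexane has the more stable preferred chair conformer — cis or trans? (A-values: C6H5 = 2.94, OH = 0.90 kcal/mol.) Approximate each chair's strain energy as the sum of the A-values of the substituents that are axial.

At 1,3 positions (parity same): cis → (e,e or a,a); trans → (a,e or e,a).
Best chair for cis: E = 0.00 kcal/mol; best chair for trans: E = 0.90 kcal/mol.
The cis isomer is lower by 0.90 kcal/mol.

cis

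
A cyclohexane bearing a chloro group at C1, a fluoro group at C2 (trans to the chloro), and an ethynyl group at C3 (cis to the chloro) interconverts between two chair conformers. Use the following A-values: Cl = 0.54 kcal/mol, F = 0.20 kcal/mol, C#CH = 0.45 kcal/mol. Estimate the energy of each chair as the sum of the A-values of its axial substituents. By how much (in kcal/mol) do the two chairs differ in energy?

1.19 kcal/mol

Chair I (chloro axial, fluoro axial, ethynyl axial): E = 1.19 kcal/mol.
Chair II (chloro equatorial, fluoro equatorial, ethynyl equatorial): E = 0.00 kcal/mol.
ΔE = 1.19 − 0.00 = 1.19 kcal/mol; chair II is more stable.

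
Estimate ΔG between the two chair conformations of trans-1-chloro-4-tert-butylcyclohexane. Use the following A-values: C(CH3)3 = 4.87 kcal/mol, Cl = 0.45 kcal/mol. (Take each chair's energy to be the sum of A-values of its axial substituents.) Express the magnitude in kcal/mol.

C1 and C4 have opposite parity, so for the trans isomer the two substituents are e,e in one chair and a,a in the other.
Chair I (tert-butyl axial, chloro axial): E = 5.32 kcal/mol.
Chair II (tert-butyl equatorial, chloro equatorial): E = 0.00 kcal/mol.
ΔE = 5.32 − 0.00 = 5.32 kcal/mol; chair II is more stable.

5.32 kcal/mol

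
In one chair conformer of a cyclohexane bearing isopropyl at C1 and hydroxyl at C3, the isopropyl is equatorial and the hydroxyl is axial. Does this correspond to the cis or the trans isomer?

C1 and C3 have the same parity, so their axial bonds point in the same direction.
With same-parity carbons, two substituents on the same face are both axial or both equatorial; opposite faces give one of each.
Here the groups are equatorial/axial → opposite face → trans.

trans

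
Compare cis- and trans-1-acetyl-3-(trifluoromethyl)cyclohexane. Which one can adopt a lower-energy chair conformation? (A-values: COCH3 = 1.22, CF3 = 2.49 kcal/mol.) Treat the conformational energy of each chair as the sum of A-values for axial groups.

cis

At 1,3 positions (parity same): cis → (e,e or a,a); trans → (a,e or e,a).
Best chair for cis: E = 0.00 kcal/mol; best chair for trans: E = 1.22 kcal/mol.
The cis isomer is lower by 1.22 kcal/mol.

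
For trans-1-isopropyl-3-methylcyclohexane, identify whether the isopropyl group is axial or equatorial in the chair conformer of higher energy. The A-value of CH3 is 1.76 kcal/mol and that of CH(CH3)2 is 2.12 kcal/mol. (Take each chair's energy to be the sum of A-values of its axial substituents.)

axial

C1 and C3 have the same parity, so for the trans isomer the two substituents are one axial and one equatorial in each chair.
Chair I (methyl axial, isopropyl equatorial): E = 1.76 kcal/mol.
Chair II (methyl equatorial, isopropyl axial): E = 2.12 kcal/mol.
Chair II is the less stable (higher-energy) conformer, and in that chair the isopropyl group is axial.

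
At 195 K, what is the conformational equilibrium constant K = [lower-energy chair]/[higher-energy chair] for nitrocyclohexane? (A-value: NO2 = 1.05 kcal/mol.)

One chair has the nitro group axial (E = 1.05 kcal/mol) and the other has it equatorial (E = 0).
ΔG = 1.05 kcal/mol between the two chairs.
K = exp(ΔG/RT) with R = 1.987×10⁻³ kcal mol⁻¹ K⁻¹ and T = 195 K gives K ≈ 15.

K ≈ 15.0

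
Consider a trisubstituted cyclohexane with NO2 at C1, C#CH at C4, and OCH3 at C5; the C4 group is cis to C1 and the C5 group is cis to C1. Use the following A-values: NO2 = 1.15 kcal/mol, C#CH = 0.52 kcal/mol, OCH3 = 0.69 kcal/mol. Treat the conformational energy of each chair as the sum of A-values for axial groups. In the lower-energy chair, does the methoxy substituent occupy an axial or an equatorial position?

equatorial

Chair I (nitro axial, ethynyl equatorial, methoxy axial): E = 1.84 kcal/mol.
Chair II (nitro equatorial, ethynyl axial, methoxy equatorial): E = 0.52 kcal/mol.
Chair II is the more stable (lower-energy) conformer, and in that chair the methoxy group is equatorial.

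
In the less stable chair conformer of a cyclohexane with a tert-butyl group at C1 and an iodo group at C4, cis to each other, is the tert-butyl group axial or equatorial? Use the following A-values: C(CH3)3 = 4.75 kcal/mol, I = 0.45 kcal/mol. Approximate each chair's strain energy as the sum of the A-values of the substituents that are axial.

C1 and C4 have opposite parity, so for the cis isomer the two substituents are one axial and one equatorial in each chair.
Chair I (tert-butyl axial, iodo equatorial): E = 4.75 kcal/mol.
Chair II (tert-butyl equatorial, iodo axial): E = 0.45 kcal/mol.
Chair I is the less stable (higher-energy) conformer, and in that chair the tert-butyl group is axial.

axial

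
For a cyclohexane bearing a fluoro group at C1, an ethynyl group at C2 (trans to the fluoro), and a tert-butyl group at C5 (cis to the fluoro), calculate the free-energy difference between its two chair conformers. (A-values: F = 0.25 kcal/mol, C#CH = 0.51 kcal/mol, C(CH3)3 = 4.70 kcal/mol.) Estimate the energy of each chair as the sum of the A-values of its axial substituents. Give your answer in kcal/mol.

5.46 kcal/mol

Chair I (fluoro axial, ethynyl axial, tert-butyl axial): E = 5.46 kcal/mol.
Chair II (fluoro equatorial, ethynyl equatorial, tert-butyl equatorial): E = 0.00 kcal/mol.
ΔE = 5.46 − 0.00 = 5.46 kcal/mol; chair II is more stable.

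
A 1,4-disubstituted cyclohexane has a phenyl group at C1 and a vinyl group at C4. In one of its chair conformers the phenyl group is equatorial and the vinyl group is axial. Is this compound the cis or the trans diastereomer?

cis

C1 and C4 have opposite parity, so their axial bonds point in opposite directions.
With opposite-parity carbons, two substituents on the same face are one axial and one equatorial; opposite faces give both axial or both equatorial.
Here the groups are equatorial/axial → same face → cis.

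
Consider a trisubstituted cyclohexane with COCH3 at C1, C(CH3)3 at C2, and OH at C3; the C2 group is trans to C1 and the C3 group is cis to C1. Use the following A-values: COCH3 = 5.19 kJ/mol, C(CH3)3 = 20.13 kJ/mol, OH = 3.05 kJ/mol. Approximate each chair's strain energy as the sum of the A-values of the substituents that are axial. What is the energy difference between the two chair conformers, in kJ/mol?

Chair I (acetyl axial, tert-butyl axial, hydroxyl axial): E = 28.37 kJ/mol.
Chair II (acetyl equatorial, tert-butyl equatorial, hydroxyl equatorial): E = 0.00 kJ/mol.
ΔE = 28.37 − 0.00 = 28.37 kJ/mol; chair II is more stable.

28.37 kJ/mol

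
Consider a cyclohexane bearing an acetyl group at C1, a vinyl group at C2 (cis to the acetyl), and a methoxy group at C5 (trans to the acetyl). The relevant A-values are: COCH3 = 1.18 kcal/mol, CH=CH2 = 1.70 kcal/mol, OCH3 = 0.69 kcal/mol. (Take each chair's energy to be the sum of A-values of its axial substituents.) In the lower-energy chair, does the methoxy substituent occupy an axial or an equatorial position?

equatorial

Chair I (acetyl axial, vinyl equatorial, methoxy equatorial): E = 1.18 kcal/mol.
Chair II (acetyl equatorial, vinyl axial, methoxy axial): E = 2.39 kcal/mol.
Chair I is the more stable (lower-energy) conformer, and in that chair the methoxy group is equatorial.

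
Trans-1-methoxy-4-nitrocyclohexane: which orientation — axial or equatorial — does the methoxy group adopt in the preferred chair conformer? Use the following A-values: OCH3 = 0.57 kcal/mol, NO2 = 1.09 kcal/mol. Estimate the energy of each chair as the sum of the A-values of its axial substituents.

equatorial

C1 and C4 have opposite parity, so for the trans isomer the two substituents are e,e in one chair and a,a in the other.
Chair I (methoxy axial, nitro axial): E = 1.66 kcal/mol.
Chair II (methoxy equatorial, nitro equatorial): E = 0.00 kcal/mol.
Chair II is the more stable (lower-energy) conformer, and in that chair the methoxy group is equatorial.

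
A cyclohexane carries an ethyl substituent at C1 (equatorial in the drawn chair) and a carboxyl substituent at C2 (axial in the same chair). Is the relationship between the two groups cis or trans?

cis

C1 and C2 have opposite parity, so their axial bonds point in opposite directions.
With opposite-parity carbons, two substituents on the same face are one axial and one equatorial; opposite faces give both axial or both equatorial.
Here the groups are equatorial/axial → same face → cis.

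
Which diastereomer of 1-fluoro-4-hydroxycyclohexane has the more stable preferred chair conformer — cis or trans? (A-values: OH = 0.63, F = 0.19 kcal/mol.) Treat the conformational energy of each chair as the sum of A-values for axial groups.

trans

At 1,4 positions (parity opposite): cis → (a,e or e,a); trans → (e,e or a,a).
Best chair for cis: E = 0.19 kcal/mol; best chair for trans: E = 0.00 kcal/mol.
The trans isomer is lower by 0.19 kcal/mol.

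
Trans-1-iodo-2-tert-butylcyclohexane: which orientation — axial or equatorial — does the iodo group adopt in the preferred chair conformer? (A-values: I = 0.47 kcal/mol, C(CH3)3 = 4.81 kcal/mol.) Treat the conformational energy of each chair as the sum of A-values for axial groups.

equatorial

C1 and C2 have opposite parity, so for the trans isomer the two substituents are e,e in one chair and a,a in the other.
Chair I (iodo axial, tert-butyl axial): E = 5.28 kcal/mol.
Chair II (iodo equatorial, tert-butyl equatorial): E = 0.00 kcal/mol.
Chair II is the more stable (lower-energy) conformer, and in that chair the iodo group is equatorial.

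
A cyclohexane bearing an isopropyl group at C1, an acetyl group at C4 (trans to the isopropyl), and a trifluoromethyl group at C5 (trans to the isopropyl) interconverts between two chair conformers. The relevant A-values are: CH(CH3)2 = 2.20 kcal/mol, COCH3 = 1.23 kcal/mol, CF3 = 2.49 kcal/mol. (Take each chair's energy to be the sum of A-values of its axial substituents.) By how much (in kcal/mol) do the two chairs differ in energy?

0.94 kcal/mol

Chair I (isopropyl axial, acetyl axial, trifluoromethyl equatorial): E = 3.43 kcal/mol.
Chair II (isopropyl equatorial, acetyl equatorial, trifluoromethyl axial): E = 2.49 kcal/mol.
ΔE = 3.43 − 2.49 = 0.94 kcal/mol; chair II is more stable.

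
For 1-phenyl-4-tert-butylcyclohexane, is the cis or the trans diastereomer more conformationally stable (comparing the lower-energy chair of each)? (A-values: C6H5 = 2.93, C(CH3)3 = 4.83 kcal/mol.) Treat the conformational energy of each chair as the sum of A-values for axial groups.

trans

At 1,4 positions (parity opposite): cis → (a,e or e,a); trans → (e,e or a,a).
Best chair for cis: E = 2.93 kcal/mol; best chair for trans: E = 0.00 kcal/mol.
The trans isomer is lower by 2.93 kcal/mol.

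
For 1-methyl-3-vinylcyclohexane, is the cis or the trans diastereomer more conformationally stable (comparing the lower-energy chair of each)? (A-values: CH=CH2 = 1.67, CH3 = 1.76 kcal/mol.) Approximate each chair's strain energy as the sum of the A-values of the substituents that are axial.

At 1,3 positions (parity same): cis → (e,e or a,a); trans → (a,e or e,a).
Best chair for cis: E = 0.00 kcal/mol; best chair for trans: E = 1.67 kcal/mol.
The cis isomer is lower by 1.67 kcal/mol.

cis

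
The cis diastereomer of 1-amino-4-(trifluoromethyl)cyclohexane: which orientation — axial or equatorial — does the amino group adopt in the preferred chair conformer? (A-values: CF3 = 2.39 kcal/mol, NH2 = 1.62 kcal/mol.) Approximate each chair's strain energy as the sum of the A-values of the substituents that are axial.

axial

C1 and C4 have opposite parity, so for the cis isomer the two substituents are one axial and one equatorial in each chair.
Chair I (trifluoromethyl axial, amino equatorial): E = 2.39 kcal/mol.
Chair II (trifluoromethyl equatorial, amino axial): E = 1.62 kcal/mol.
Chair II is the more stable (lower-energy) conformer, and in that chair the amino group is axial.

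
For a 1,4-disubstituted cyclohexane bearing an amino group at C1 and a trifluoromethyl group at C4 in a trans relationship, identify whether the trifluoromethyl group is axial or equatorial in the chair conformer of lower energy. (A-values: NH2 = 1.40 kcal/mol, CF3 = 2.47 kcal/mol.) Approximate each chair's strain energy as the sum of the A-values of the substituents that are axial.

equatorial

C1 and C4 have opposite parity, so for the trans isomer the two substituents are e,e in one chair and a,a in the other.
Chair I (amino axial, trifluoromethyl axial): E = 3.87 kcal/mol.
Chair II (amino equatorial, trifluoromethyl equatorial): E = 0.00 kcal/mol.
Chair II is the more stable (lower-energy) conformer, and in that chair the trifluoromethyl group is equatorial.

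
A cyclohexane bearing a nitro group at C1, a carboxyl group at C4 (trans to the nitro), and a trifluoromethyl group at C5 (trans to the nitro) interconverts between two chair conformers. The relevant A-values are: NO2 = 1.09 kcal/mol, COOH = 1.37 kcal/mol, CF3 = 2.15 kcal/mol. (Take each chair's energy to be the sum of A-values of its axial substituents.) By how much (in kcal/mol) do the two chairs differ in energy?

Chair I (nitro axial, carboxyl axial, trifluoromethyl equatorial): E = 2.46 kcal/mol.
Chair II (nitro equatorial, carboxyl equatorial, trifluoromethyl axial): E = 2.15 kcal/mol.
ΔE = 2.46 − 2.15 = 0.31 kcal/mol; chair II is more stable.

0.31 kcal/mol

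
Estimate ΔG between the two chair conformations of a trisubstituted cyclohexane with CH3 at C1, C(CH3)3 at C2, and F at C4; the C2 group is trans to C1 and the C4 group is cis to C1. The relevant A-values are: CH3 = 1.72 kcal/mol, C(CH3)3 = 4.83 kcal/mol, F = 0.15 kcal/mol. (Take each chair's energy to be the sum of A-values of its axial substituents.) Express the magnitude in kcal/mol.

Chair I (methyl axial, tert-butyl axial, fluoro equatorial): E = 6.55 kcal/mol.
Chair II (methyl equatorial, tert-butyl equatorial, fluoro axial): E = 0.15 kcal/mol.
ΔE = 6.55 − 0.15 = 6.40 kcal/mol; chair II is more stable.

6.40 kcal/mol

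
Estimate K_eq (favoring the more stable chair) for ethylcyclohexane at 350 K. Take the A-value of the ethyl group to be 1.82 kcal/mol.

K ≈ 13.7

One chair has the ethyl group axial (E = 1.82 kcal/mol) and the other has it equatorial (E = 0).
ΔG = 1.82 kcal/mol between the two chairs.
K = exp(ΔG/RT) with R = 1.987×10⁻³ kcal mol⁻¹ K⁻¹ and T = 350 K gives K ≈ 13.7.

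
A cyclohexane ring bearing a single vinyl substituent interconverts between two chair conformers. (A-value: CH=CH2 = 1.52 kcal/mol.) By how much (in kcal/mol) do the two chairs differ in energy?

1.52 kcal/mol

A monosubstituted cyclohexane has one chair with the vinyl group axial (E = A = 1.52 kcal/mol) and one with it equatorial (E = 0).
ΔE = 1.52 − 0 = 1.52 kcal/mol.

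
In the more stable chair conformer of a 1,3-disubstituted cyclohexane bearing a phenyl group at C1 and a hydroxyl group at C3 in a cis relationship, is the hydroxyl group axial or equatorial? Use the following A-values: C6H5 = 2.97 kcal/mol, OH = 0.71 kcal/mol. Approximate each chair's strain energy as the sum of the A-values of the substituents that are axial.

C1 and C3 have the same parity, so for the cis isomer the two substituents are e,e in one chair and a,a in the other.
Chair I (phenyl axial, hydroxyl axial): E = 3.68 kcal/mol.
Chair II (phenyl equatorial, hydroxyl equatorial): E = 0.00 kcal/mol.
Chair II is the more stable (lower-energy) conformer, and in that chair the hydroxyl group is equatorial.

equatorial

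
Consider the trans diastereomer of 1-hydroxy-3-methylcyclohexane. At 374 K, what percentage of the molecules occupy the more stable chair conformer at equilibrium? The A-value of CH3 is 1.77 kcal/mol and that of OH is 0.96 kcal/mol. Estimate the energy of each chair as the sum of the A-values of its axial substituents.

C1 and C3 have the same parity, so for the trans isomer the two substituents are one axial and one equatorial in each chair.
Chair I (methyl axial, hydroxyl equatorial): E = 1.77 kcal/mol; chair II (methyl equatorial, hydroxyl axial): E = 0.96 kcal/mol.
ΔG = 0.81 kcal/mol between the two chairs.
K = exp(ΔG/RT) with R = 1.987×10⁻³ kcal mol⁻¹ K⁻¹ and T = 374 K gives K ≈ 2.97.
Fraction in the lower-energy chair = K/(K+1) = 74.8%.

74.8%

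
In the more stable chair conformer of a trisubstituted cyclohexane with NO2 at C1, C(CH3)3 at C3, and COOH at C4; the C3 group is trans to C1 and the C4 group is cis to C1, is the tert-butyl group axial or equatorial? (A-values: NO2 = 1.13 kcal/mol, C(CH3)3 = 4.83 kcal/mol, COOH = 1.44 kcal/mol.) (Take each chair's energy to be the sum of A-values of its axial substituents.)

equatorial

Chair I (nitro axial, tert-butyl equatorial, carboxyl equatorial): E = 1.13 kcal/mol.
Chair II (nitro equatorial, tert-butyl axial, carboxyl axial): E = 6.27 kcal/mol.
Chair I is the more stable (lower-energy) conformer, and in that chair the tert-butyl group is equatorial.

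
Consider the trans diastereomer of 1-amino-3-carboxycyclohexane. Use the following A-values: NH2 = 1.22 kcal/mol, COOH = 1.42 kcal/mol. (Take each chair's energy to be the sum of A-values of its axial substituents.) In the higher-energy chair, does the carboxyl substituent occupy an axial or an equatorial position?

axial

C1 and C3 have the same parity, so for the trans isomer the two substituents are one axial and one equatorial in each chair.
Chair I (amino axial, carboxyl equatorial): E = 1.22 kcal/mol.
Chair II (amino equatorial, carboxyl axial): E = 1.42 kcal/mol.
Chair II is the less stable (higher-energy) conformer, and in that chair the carboxyl group is axial.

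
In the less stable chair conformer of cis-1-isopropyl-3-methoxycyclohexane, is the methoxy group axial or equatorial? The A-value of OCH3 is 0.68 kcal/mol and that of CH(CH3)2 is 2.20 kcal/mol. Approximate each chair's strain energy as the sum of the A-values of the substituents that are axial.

C1 and C3 have the same parity, so for the cis isomer the two substituents are e,e in one chair and a,a in the other.
Chair I (methoxy axial, isopropyl axial): E = 2.88 kcal/mol.
Chair II (methoxy equatorial, isopropyl equatorial): E = 0.00 kcal/mol.
Chair I is the less stable (higher-energy) conformer, and in that chair the methoxy group is axial.

axial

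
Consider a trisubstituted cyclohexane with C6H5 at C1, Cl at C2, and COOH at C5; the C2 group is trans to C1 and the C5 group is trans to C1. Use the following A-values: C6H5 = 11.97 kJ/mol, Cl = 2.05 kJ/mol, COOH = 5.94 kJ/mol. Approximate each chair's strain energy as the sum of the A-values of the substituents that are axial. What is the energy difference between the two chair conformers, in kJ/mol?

Chair I (phenyl axial, chloro axial, carboxyl equatorial): E = 14.02 kJ/mol.
Chair II (phenyl equatorial, chloro equatorial, carboxyl axial): E = 5.94 kJ/mol.
ΔE = 14.02 − 5.94 = 8.08 kJ/mol; chair II is more stable.

8.08 kJ/mol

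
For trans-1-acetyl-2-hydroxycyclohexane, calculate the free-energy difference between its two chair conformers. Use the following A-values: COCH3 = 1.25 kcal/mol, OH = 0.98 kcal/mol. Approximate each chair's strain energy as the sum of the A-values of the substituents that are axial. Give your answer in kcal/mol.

C1 and C2 have opposite parity, so for the trans isomer the two substituents are e,e in one chair and a,a in the other.
Chair I (acetyl axial, hydroxyl axial): E = 2.23 kcal/mol.
Chair II (acetyl equatorial, hydroxyl equatorial): E = 0.00 kcal/mol.
ΔE = 2.23 − 0.00 = 2.23 kcal/mol; chair II is more stable.

2.23 kcal/mol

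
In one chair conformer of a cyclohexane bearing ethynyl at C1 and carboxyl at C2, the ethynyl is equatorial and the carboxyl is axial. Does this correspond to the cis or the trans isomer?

C1 and C2 have opposite parity, so their axial bonds point in opposite directions.
With opposite-parity carbons, two substituents on the same face are one axial and one equatorial; opposite faces give both axial or both equatorial.
Here the groups are equatorial/axial → same face → cis.

cis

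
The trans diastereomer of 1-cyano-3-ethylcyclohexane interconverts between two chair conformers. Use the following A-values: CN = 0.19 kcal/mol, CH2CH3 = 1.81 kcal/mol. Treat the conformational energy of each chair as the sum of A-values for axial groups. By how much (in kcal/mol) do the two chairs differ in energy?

1.62 kcal/mol

C1 and C3 have the same parity, so for the trans isomer the two substituents are one axial and one equatorial in each chair.
Chair I (cyano axial, ethyl equatorial): E = 0.19 kcal/mol.
Chair II (cyano equatorial, ethyl axial): E = 1.81 kcal/mol.
ΔE = 1.81 − 0.19 = 1.62 kcal/mol; chair I is more stable.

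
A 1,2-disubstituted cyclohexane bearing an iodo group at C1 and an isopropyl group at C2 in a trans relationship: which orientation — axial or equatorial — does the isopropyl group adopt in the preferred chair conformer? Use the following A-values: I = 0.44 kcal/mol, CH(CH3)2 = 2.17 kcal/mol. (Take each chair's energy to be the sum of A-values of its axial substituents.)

C1 and C2 have opposite parity, so for the trans isomer the two substituents are e,e in one chair and a,a in the other.
Chair I (iodo axial, isopropyl axial): E = 2.61 kcal/mol.
Chair II (iodo equatorial, isopropyl equatorial): E = 0.00 kcal/mol.
Chair II is the more stable (lower-energy) conformer, and in that chair the isopropyl group is equatorial.

equatorial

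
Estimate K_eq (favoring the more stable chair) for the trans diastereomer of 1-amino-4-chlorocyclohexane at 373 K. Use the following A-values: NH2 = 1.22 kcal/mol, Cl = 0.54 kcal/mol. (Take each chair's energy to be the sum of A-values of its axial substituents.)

K ≈ 10.7

C1 and C4 have opposite parity, so for the trans isomer the two substituents are e,e in one chair and a,a in the other.
Chair I (amino axial, chloro axial): E = 1.76 kcal/mol; chair II (amino equatorial, chloro equatorial): E = 0.00 kcal/mol.
ΔG = 1.76 kcal/mol between the two chairs.
K = exp(ΔG/RT) with R = 1.987×10⁻³ kcal mol⁻¹ K⁻¹ and T = 373 K gives K ≈ 10.7.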